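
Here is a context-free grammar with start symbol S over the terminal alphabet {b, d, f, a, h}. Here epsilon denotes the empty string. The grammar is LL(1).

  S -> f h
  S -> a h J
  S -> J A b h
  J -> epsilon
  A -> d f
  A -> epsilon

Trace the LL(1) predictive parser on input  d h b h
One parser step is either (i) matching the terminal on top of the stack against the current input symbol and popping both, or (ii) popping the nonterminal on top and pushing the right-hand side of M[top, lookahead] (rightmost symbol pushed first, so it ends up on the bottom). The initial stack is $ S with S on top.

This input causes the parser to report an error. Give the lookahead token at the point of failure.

     Stack      Input      Action
  1  $ S        d h b h $  expand S -> J A b h
  2  $ h b A J  d h b h $  expand J -> epsilon
  3  $ h b A    d h b h $  expand A -> d f
  4  $ h b f d  d h b h $  match d
  5  $ h b f    h b h $    error: top is terminal f but lookahead is h

h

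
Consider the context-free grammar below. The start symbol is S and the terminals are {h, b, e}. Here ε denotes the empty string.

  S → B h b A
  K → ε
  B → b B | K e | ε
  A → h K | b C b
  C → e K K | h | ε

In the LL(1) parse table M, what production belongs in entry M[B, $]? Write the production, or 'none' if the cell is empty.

none

FIRST(K) = {ε}
FIRST(A) = {b, h}
FIRST(C) = {ε, e, h}
FIRST(B) = {ε, b, e}  (via K e)
FIRST(S) = {b, e, h}  (via B h b A)
FOLLOW(S) includes $ since S is the start symbol.
FOLLOW(B): in S→B h b A, B is followed by h b A with FIRST {h}; in B→b B, the suffix after B is empty (adds nothing new). Thus FOLLOW(B) = {h}.
For B → b B: FIRST(b B) = {b}, so it goes in M[B, t] for t ∈ {b}.
For B → K e: FIRST(K e) = {e}, so it goes in M[B, t] for t ∈ {e}.
For B → ε: FIRST(ε) = {ε}, so it goes in M[B, t] for t ∈ {}; since ε ∈ FIRST, also for every t ∈ FOLLOW(B) = {h}.
None of these place a production in M[B, $].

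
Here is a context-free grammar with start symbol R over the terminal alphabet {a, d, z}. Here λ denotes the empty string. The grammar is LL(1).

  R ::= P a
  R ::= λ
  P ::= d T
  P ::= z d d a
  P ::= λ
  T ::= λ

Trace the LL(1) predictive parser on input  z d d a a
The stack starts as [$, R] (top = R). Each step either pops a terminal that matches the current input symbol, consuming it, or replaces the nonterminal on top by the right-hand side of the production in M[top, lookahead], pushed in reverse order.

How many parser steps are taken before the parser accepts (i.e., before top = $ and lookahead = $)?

7

     Stack        Input        Action
  1  $ R          z d d a a $  expand R ::= P a
  2  $ a P        z d d a a $  expand P ::= z d d a
  3  $ a a d d z  z d d a a $  match z
  4  $ a a d d    d d a a $    match d
  5  $ a a d      d a a $      match d
  6  $ a a        a a $        match a
  7  $ a          a $          match a
Accept reached after 7 steps.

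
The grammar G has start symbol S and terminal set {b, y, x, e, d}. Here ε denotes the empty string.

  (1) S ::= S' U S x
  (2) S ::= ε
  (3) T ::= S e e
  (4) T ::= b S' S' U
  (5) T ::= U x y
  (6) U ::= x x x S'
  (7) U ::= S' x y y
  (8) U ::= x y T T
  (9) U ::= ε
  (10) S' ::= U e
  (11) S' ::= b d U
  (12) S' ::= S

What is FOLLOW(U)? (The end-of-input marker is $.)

FIRST(S) = {ε, b, e, x}  (via S' U S x)
FIRST(T) = {b, e, x}  (via S e e, U x y)
FIRST(U) = {ε, b, e, x}  (via S' x y y)
FIRST(S') = {ε, b, e, x}  (via U e, S)
FOLLOW(S) includes $ since S is the start symbol.
FOLLOW(S): in S::=S' U S x, S is followed by x with FIRST {x}; in T::=S e e, S is followed by e e with FIRST {e}; in S'::=S, the suffix after S is empty, so FOLLOW(S) ⊇ FOLLOW(S') = {b, e, x}. Thus FOLLOW(S) = {$, b, e, x}.
FOLLOW(T): in U::=x y T T (occurrence 1), T is followed by T with FIRST {b, e, x}; in U::=x y T T (occurrence 2), the suffix after T is empty, so FOLLOW(T) ⊇ FOLLOW(U) = {b, e, x}. Thus FOLLOW(T) = {b, e, x}.
FOLLOW(U): in S::=S' U S x, U is followed by S x with FIRST {b, e, x}; in T::=b S' S' U, the suffix after U is empty, so FOLLOW(U) ⊇ FOLLOW(T) = {b, e, x}; in T::=U x y, U is followed by x y with FIRST {x}; in S'::=U e, U is followed by e with FIRST {e}; in S'::=b d U, the suffix after U is empty, so FOLLOW(U) ⊇ FOLLOW(S') = {b, e, x}. Thus FOLLOW(U) = {b, e, x}.
FOLLOW(S'): in S::=S' U S x, S' is followed by U S x with FIRST {b, e, x}; in T::=b S' S' U (occurrence 1), S' is followed by S' U with FIRST {ε, b, e, x}; in T::=b S' S' U (occurrence 1), the suffix after S' is nullable, so FOLLOW(S') ⊇ FOLLOW(T) = {b, e, x}; in T::=b S' S' U (occurrence 2), S' is followed by U with FIRST {ε, b, e, x}; in T::=b S' S' U (occurrence 2), the suffix after S' is nullable, so FOLLOW(S') ⊇ FOLLOW(T) = {b, e, x}; in U::=x x x S', the suffix after S' is empty, so FOLLOW(S') ⊇ FOLLOW(U) = {b, e, x}; in U::=S' x y y, S' is followed by x y y with FIRST {x}. Thus FOLLOW(S') = {b, e, x}.

{b, e, x}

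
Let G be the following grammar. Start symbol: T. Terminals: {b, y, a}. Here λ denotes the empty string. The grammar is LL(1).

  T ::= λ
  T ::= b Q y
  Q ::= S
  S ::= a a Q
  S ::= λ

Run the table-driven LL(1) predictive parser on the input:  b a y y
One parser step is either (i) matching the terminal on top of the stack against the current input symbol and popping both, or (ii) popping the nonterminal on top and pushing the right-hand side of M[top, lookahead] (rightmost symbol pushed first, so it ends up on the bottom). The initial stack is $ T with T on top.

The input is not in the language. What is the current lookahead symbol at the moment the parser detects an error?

y

     Stack      Input      Action
  1  $ T        b a y y $  expand T ::= b Q y
  2  $ y Q b    b a y y $  match b
  3  $ y Q      a y y $    expand Q ::= S
  4  $ y S      a y y $    expand S ::= a a Q
  5  $ y Q a a  a y y $    match a
  6  $ y Q a    y y $      error: top is terminal a but lookahead is y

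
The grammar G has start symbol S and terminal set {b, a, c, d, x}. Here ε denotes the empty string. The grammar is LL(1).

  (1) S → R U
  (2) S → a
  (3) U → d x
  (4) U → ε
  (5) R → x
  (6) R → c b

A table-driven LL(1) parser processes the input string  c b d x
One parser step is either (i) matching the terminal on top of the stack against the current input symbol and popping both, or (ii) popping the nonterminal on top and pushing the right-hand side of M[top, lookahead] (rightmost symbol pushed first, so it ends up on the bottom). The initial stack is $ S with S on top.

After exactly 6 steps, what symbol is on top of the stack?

x

step 1: stack=$ S  input=c b d x $  — expand S → R U
step 2: stack=$ U R  input=c b d x $  — expand R → c b
step 3: stack=$ U b c  input=c b d x $  — match c
step 4: stack=$ U b  input=b d x $  — match b
step 5: stack=$ U  input=d x $  — expand U → d x
step 6: stack=$ x d  input=d x $  — match d
Stack after step 6: $ x (top = x).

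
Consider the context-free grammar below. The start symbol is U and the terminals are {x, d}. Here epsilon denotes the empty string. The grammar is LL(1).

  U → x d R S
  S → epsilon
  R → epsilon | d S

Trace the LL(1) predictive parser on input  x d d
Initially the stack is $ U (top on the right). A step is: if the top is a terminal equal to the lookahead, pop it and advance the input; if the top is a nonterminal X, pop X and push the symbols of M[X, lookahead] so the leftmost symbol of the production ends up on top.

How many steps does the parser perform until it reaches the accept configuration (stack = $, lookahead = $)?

step 1: stack=$ U  input=x d d $  — expand U → x d R S
step 2: stack=$ S R d x  input=x d d $  — match x
step 3: stack=$ S R d  input=d d $  — match d
step 4: stack=$ S R  input=d $  — expand R → d S
step 5: stack=$ S S d  input=d $  — match d
step 6: stack=$ S S  input=$  — expand S → epsilon
step 7: stack=$ S  input=$  — expand S → epsilon
Accept reached after 7 steps.

7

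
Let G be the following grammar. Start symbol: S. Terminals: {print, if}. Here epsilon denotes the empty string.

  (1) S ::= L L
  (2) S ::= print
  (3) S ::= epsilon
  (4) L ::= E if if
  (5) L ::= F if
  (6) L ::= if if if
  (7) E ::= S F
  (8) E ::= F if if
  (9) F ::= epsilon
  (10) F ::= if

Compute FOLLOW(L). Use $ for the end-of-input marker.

FIRST(F) = {epsilon, if}
FIRST(S) = {epsilon, if, print}  (via L L)
FIRST(E) = {epsilon, if, print}  (via S F, F if if)
FIRST(L) = {if, print}  (via E if if, F if)
FOLLOW(S) includes $ since S is the start symbol.
FOLLOW(E): in L::=E if if, E is followed by if if with FIRST {if}. Thus FOLLOW(E) = {if}.
FOLLOW(S): in E::=S F, S is followed by F with FIRST {epsilon, if}; in E::=S F, the suffix after S is nullable, so FOLLOW(S) ⊇ FOLLOW(E) = {if}. Thus FOLLOW(S) = {$, if}.
FOLLOW(L): in S::=L L (occurrence 1), L is followed by L with FIRST {if, print}; in S::=L L (occurrence 2), the suffix after L is empty, so FOLLOW(L) ⊇ FOLLOW(S) = {$, if}. Thus FOLLOW(L) = {$, if, print}.
FOLLOW(F): in L::=F if, F is followed by if with FIRST {if}; in E::=S F, the suffix after F is empty, so FOLLOW(F) ⊇ FOLLOW(E) = {if}; in E::=F if if, F is followed by if if with FIRST {if}. Thus FOLLOW(F) = {if}.

{$, if, print}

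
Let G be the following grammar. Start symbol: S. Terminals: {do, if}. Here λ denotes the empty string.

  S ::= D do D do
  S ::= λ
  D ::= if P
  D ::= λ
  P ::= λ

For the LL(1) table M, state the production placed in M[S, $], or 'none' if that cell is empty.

FIRST(D) = {λ, if}
FIRST(P) = {λ}
FIRST(S) = {λ, do, if}  (via D do D do)
FOLLOW(S) includes $ since S is the start symbol.
FOLLOW(S): S appears on no right-hand side. Thus FOLLOW(S) = {$}.
For S ::= D do D do: FIRST(D do D do) = {do, if}, so it goes in M[S, t] for t ∈ {do, if}.
For S ::= λ: FIRST(λ) = {λ}, so it goes in M[S, t] for t ∈ {}; since λ ∈ FIRST, also for every t ∈ FOLLOW(S) = {$}.

S ::= λ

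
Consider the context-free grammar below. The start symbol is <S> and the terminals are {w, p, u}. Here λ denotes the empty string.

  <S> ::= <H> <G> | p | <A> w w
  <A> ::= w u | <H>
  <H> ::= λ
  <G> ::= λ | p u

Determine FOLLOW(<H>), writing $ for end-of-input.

FIRST(<H>): from <H>::=λ we get {λ}. So FIRST(<H>) = {λ}.
FIRST(<G>): from <G>::=λ we get {λ}; from <G>::=p u we get {p}. So FIRST(<G>) = {λ, p}.
FIRST(<A>): from <A>::=w u we get {w}; from <A>::=<H> we get {λ}. So FIRST(<A>) = {λ, w}.
FIRST(<S>): from <S>::=<H> <G> we get {λ, p}; from <S>::=p we get {p}; from <S>::=<A> w w we get {w}. So FIRST(<S>) = {λ, p, w}.
FOLLOW(<S>) includes $ since <S> is the start symbol.
FOLLOW(<S>): <S> appears on no right-hand side. Thus FOLLOW(<S>) = {$}.
FOLLOW(<A>): in <S>::=<A> w w, <A> is followed by w w with FIRST {w}. Thus FOLLOW(<A>) = {w}.
FOLLOW(<H>): in <S>::=<H> <G>, <H> is followed by <G> with FIRST {λ, p}; in <S>::=<H> <G>, the suffix after <H> is nullable, so FOLLOW(<H>) ⊇ FOLLOW(<S>) = {$}; in <A>::=<H>, the suffix after <H> is empty, so FOLLOW(<H>) ⊇ FOLLOW(<A>) = {w}. Thus FOLLOW(<H>) = {$, p, w}.
FOLLOW(<G>): in <S>::=<H> <G>, the suffix after <G> is empty, so FOLLOW(<G>) ⊇ FOLLOW(<S>) = {$}. Thus FOLLOW(<G>) = {$}.

{$, p, w}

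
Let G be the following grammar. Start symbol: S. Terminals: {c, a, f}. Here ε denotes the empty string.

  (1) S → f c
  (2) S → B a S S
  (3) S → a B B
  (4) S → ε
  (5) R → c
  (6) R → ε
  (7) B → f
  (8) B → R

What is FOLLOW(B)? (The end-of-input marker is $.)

FIRST(R) = {ε, c}
FIRST(B) = {ε, c, f}  (via R)
FIRST(S) = {ε, a, c, f}  (via B a S S)
FOLLOW(S) includes $ since S is the start symbol.
FOLLOW(S): in S→B a S S (occurrence 1), S is followed by S with FIRST {ε, a, c, f}; in S→B a S S (occurrence 1), the suffix after S is nullable (adds nothing new); in S→B a S S (occurrence 2), the suffix after S is empty (adds nothing new). Thus FOLLOW(S) = {$, a, c, f}.
FOLLOW(B): in S→B a S S, B is followed by a S S with FIRST {a}; in S→a B B (occurrence 1), B is followed by B with FIRST {ε, c, f}; in S→a B B (occurrence 1), the suffix after B is nullable, so FOLLOW(B) ⊇ FOLLOW(S) = {$, a, c, f}; in S→a B B (occurrence 2), the suffix after B is empty, so FOLLOW(B) ⊇ FOLLOW(S) = {$, a, c, f}. Thus FOLLOW(B) = {$, a, c, f}.
FOLLOW(R): in B→R, the suffix after R is empty, so FOLLOW(R) ⊇ FOLLOW(B) = {$, a, c, f}. Thus FOLLOW(R) = {$, a, c, f}.

{$, a, c, f}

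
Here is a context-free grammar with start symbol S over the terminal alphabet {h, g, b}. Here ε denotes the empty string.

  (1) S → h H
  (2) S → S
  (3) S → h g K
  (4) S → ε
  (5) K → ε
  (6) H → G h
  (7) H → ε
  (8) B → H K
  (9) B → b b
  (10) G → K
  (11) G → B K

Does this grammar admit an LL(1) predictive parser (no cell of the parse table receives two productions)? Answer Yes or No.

No

FIRST(S) = {ε, h}
FIRST(K) = {ε}
FIRST(H) = {ε, b, h}
FIRST(B) = {ε, b, h}
FIRST(G) = {ε, b, h}
FOLLOW(S) = {$}
FOLLOW(K) = {$, h}
FOLLOW(H) = {$, h}
FOLLOW(B) = {h}
FOLLOW(G) = {h}
Cell M[B, b] receives both B → H K and B → b b — the grammar is not LL(1).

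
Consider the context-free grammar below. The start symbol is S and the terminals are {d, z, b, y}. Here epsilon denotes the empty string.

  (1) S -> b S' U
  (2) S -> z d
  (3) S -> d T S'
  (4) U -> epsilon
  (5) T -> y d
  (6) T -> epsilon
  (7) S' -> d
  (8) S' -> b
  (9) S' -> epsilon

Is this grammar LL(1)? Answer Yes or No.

Yes

FIRST(S) = {b, d, z}
FIRST(U) = {epsilon}
FIRST(T) = {epsilon, y}
FIRST(S') = {epsilon, b, d}
FOLLOW(S) = {$}
FOLLOW(U) = {$}
FOLLOW(T) = {$, b, d}
FOLLOW(S') = {$}
Each cell of M receives at most one production.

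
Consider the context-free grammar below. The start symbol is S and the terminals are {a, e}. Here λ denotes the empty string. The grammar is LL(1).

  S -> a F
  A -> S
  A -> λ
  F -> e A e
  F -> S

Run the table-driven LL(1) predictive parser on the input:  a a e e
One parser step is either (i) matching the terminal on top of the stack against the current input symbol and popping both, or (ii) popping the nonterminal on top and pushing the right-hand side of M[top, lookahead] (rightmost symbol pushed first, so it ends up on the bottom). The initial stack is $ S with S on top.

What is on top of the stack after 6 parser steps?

e

     Stack  Input      Action
  1  $ S    a a e e $  expand S -> a F
  2  $ F a  a a e e $  match a
  3  $ F    a e e $    expand F -> S
  4  $ S    a e e $    expand S -> a F
  5  $ F a  a e e $    match a
  6  $ F    e e $      expand F -> e A e
Stack after step 6: $ e A e (top = e).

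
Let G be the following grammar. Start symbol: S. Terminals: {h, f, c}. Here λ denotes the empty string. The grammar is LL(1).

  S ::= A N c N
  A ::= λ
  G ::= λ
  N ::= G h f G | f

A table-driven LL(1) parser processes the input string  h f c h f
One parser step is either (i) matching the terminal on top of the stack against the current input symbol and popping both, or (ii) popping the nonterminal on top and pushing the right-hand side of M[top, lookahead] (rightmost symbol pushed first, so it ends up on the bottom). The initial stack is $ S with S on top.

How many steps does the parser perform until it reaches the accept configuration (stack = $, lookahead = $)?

step 1: stack=$ S  input=h f c h f $  — expand S ::= A N c N
step 2: stack=$ N c N A  input=h f c h f $  — expand A ::= λ
step 3: stack=$ N c N  input=h f c h f $  — expand N ::= G h f G
step 4: stack=$ N c G f h G  input=h f c h f $  — expand G ::= λ
step 5: stack=$ N c G f h  input=h f c h f $  — match h
step 6: stack=$ N c G f  input=f c h f $  — match f
step 7: stack=$ N c G  input=c h f $  — expand G ::= λ
step 8: stack=$ N c  input=c h f $  — match c
step 9: stack=$ N  input=h f $  — expand N ::= G h f G
step 10: stack=$ G f h G  input=h f $  — expand G ::= λ
step 11: stack=$ G f h  input=h f $  — match h
step 12: stack=$ G f  input=f $  — match f
step 13: stack=$ G  input=$  — expand G ::= λ
Accept reached after 13 steps.

13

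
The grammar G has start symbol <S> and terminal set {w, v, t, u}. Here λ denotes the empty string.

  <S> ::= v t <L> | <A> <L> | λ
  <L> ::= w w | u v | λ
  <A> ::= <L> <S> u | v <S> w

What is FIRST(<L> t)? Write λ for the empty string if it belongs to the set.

FIRST(<L>) = {λ, u, w}
FIRST(<S>) = {λ, u, v, w}  (via <A> <L>)
FIRST(<A>) = {u, v, w}  (via <L> <S> u)
FIRST(<L> t): take FIRST of each symbol in turn, carrying on past any symbol whose FIRST contains λ; result {t, u, w}.

{t, u, w}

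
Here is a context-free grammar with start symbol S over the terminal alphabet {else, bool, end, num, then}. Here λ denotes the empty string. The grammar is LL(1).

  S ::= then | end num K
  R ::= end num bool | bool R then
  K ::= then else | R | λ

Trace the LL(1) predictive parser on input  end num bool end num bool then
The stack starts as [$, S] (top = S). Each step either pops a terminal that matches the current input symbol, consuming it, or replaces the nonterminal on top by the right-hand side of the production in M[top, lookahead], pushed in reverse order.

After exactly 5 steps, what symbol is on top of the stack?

bool

step 1: stack=$ S  input=end num bool end num bool then $  — expand S ::= end num K
step 2: stack=$ K num end  input=end num bool end num bool then $  — match end
step 3: stack=$ K num  input=num bool end num bool then $  — match num
step 4: stack=$ K  input=bool end num bool then $  — expand K ::= R
step 5: stack=$ R  input=bool end num bool then $  — expand R ::= bool R then
Stack after step 5: $ then R bool (top = bool).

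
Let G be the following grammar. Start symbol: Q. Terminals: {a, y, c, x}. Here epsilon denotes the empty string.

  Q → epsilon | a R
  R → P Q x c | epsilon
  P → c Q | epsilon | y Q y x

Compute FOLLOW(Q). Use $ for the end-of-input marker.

{$, a, x, y}

FIRST(Q) = {epsilon, a}
FIRST(P) = {epsilon, c, y}
FIRST(R) = {epsilon, a, c, x, y}  (via P Q x c)
FOLLOW(Q) includes $ since Q is the start symbol.
FOLLOW(P): in R→P Q x c, P is followed by Q x c with FIRST {a, x}. Thus FOLLOW(P) = {a, x}.
FOLLOW(Q): in R→P Q x c, Q is followed by x c with FIRST {x}; in P→c Q, the suffix after Q is empty, so FOLLOW(Q) ⊇ FOLLOW(P) = {a, x}; in P→y Q y x, Q is followed by y x with FIRST {y}. Thus FOLLOW(Q) = {$, a, x, y}.
FOLLOW(R): in Q→a R, the suffix after R is empty, so FOLLOW(R) ⊇ FOLLOW(Q) = {$, a, x, y}. Thus FOLLOW(R) = {$, a, x, y}.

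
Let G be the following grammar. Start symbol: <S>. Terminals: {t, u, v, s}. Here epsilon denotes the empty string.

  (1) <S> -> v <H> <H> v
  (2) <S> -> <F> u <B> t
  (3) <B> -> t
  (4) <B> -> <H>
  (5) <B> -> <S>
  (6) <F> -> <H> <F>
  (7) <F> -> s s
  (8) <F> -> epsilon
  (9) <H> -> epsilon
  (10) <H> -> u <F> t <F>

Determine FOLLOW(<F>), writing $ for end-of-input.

{s, t, u, v}

FIRST(<H>): from <H>->epsilon we get {epsilon}; from <H>->u <F> t <F> we get {u}. So FIRST(<H>) = {epsilon, u}.
FIRST(<F>): from <F>-><H> <F> we get {epsilon, s, u}; from <F>->s s we get {s}; from <F>->epsilon we get {epsilon}. So FIRST(<F>) = {epsilon, s, u}.
FIRST(<S>): from <S>->v <H> <H> v we get {v}; from <S>-><F> u <B> t we get {s, u}. So FIRST(<S>) = {s, u, v}.
FIRST(<B>): from <B>->t we get {t}; from <B>-><H> we get {epsilon, u}; from <B>-><S> we get {s, u, v}. So FIRST(<B>) = {epsilon, s, t, u, v}.
FOLLOW(<S>) includes $ since <S> is the start symbol.
FOLLOW(<B>): in <S>-><F> u <B> t, <B> is followed by t with FIRST {t}. Thus FOLLOW(<B>) = {t}.
FOLLOW(<S>): in <B>-><S>, the suffix after <S> is empty, so FOLLOW(<S>) ⊇ FOLLOW(<B>) = {t}. Thus FOLLOW(<S>) = {$, t}.
FOLLOW(<F>): in <S>-><F> u <B> t, <F> is followed by u <B> t with FIRST {u}; in <F>-><H> <F>, the suffix after <F> is empty (adds nothing new); in <H>->u <F> t <F> (occurrence 1), <F> is followed by t <F> with FIRST {t}; in <H>->u <F> t <F> (occurrence 2), the suffix after <F> is empty, so FOLLOW(<F>) ⊇ FOLLOW(<H>) = {s, t, u, v}. Thus FOLLOW(<F>) = {s, t, u, v}.
FOLLOW(<H>): in <S>->v <H> <H> v (occurrence 1), <H> is followed by <H> v with FIRST {u, v}; in <S>->v <H> <H> v (occurrence 2), <H> is followed by v with FIRST {v}; in <B>-><H>, the suffix after <H> is empty, so FOLLOW(<H>) ⊇ FOLLOW(<B>) = {t}; in <F>-><H> <F>, <H> is followed by <F> with FIRST {epsilon, s, u}; in <F>-><H> <F>, the suffix after <H> is nullable, so FOLLOW(<H>) ⊇ FOLLOW(<F>) = {s, t, u, v}. Thus FOLLOW(<H>) = {s, t, u, v}.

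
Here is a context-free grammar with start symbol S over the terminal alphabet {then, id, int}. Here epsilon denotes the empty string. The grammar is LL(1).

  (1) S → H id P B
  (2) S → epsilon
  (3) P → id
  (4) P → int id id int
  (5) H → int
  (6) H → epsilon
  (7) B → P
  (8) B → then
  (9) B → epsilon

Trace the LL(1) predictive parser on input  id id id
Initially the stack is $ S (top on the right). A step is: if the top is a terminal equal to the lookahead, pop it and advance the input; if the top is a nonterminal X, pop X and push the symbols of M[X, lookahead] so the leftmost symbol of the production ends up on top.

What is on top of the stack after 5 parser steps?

     Stack       Input       Action
  1  $ S         id id id $  expand S → H id P B
  2  $ B P id H  id id id $  expand H → epsilon
  3  $ B P id    id id id $  match id
  4  $ B P       id id $     expand P → id
  5  $ B id      id id $     match id
Stack after step 5: $ B (top = B).

B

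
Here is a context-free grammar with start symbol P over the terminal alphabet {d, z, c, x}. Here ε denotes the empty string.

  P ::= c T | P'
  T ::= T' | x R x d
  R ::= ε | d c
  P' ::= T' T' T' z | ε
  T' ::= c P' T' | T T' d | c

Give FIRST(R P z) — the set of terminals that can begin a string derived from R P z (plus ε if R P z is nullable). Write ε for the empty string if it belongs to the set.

{c, d, x, z}

FIRST(R) = {ε, d}
FIRST(P) = {ε, c, x}  (via P')
FIRST(T) = {c, x}  (via T')
FIRST(T') = {c, x}  (via T T' d)
FIRST(P') = {ε, c, x}  (via T' T' T' z)
FIRST(R P z): take FIRST of each symbol in turn, carrying on past any symbol whose FIRST contains ε; result {c, d, x, z}.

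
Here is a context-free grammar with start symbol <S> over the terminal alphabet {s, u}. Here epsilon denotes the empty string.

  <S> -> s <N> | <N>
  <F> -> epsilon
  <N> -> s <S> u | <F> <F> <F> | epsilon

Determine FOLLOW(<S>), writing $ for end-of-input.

FIRST(<F>): from <F>->epsilon we get {epsilon}. So FIRST(<F>) = {epsilon}.
FIRST(<N>): from <N>->s <S> u we get {s}; from <N>-><F> <F> <F> we get {epsilon}; from <N>->epsilon we get {epsilon}. So FIRST(<N>) = {epsilon, s}.
FIRST(<S>): from <S>->s <N> we get {s}; from <S>-><N> we get {epsilon, s}. So FIRST(<S>) = {epsilon, s}.
FOLLOW(<S>) includes $ since <S> is the start symbol.
FOLLOW(<S>): in <N>->s <S> u, <S> is followed by u with FIRST {u}. Thus FOLLOW(<S>) = {$, u}.
FOLLOW(<N>): in <S>->s <N>, the suffix after <N> is empty, so FOLLOW(<N>) ⊇ FOLLOW(<S>) = {$, u}; in <S>-><N>, the suffix after <N> is empty, so FOLLOW(<N>) ⊇ FOLLOW(<S>) = {$, u}. Thus FOLLOW(<N>) = {$, u}.
FOLLOW(<F>): in <N>-><F> <F> <F> (occurrence 1), <F> is followed by <F> <F> with FIRST {epsilon}; in <N>-><F> <F> <F> (occurrence 1), the suffix after <F> is nullable, so FOLLOW(<F>) ⊇ FOLLOW(<N>) = {$, u}; in <N>-><F> <F> <F> (occurrence 2), <F> is followed by <F> with FIRST {epsilon}; in <N>-><F> <F> <F> (occurrence 2), the suffix after <F> is nullable, so FOLLOW(<F>) ⊇ FOLLOW(<N>) = {$, u}; in <N>-><F> <F> <F> (occurrence 3), the suffix after <F> is empty, so FOLLOW(<F>) ⊇ FOLLOW(<N>) = {$, u}. Thus FOLLOW(<F>) = {$, u}.

{$, u}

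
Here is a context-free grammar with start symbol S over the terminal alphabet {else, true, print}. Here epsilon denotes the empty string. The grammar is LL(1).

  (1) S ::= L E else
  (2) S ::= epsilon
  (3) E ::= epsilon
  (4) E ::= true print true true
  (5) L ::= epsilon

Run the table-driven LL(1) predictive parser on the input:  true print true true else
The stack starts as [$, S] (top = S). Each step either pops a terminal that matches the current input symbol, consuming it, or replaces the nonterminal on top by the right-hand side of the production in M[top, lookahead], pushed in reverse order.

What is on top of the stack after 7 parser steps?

step 1: stack=$ S  input=true print true true else $  — expand S ::= L E else
step 2: stack=$ else E L  input=true print true true else $  — expand L ::= epsilon
step 3: stack=$ else E  input=true print true true else $  — expand E ::= true print true true
step 4: stack=$ else true true print true  input=true print true true else $  — match true
step 5: stack=$ else true true print  input=print true true else $  — match print
step 6: stack=$ else true true  input=true true else $  — match true
step 7: stack=$ else true  input=true else $  — match true
Stack after step 7: $ else (top = else).

else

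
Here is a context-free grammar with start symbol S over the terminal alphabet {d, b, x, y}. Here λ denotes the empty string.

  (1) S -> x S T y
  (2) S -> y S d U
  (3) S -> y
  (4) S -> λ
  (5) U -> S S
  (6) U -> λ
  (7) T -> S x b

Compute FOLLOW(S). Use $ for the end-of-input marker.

FIRST(S): from S->x S T y we get {x}; from S->y S d U we get {y}; from S->y we get {y}; from S->λ we get {λ}. So FIRST(S) = {λ, x, y}.
FIRST(U): from U->S S we get {λ, x, y}; from U->λ we get {λ}. So FIRST(U) = {λ, x, y}.
FIRST(T): from T->S x b we get {x, y}. So FIRST(T) = {x, y}.
FOLLOW(S) includes $ since S is the start symbol.
FOLLOW(T): in S->x S T y, T is followed by y with FIRST {y}. Thus FOLLOW(T) = {y}.
FOLLOW(S): in S->x S T y, S is followed by T y with FIRST {x, y}; in S->y S d U, S is followed by d U with FIRST {d}; in U->S S (occurrence 1), S is followed by S with FIRST {λ, x, y}; in U->S S (occurrence 1), the suffix after S is nullable, so FOLLOW(S) ⊇ FOLLOW(U) = {$, d, x, y}; in U->S S (occurrence 2), the suffix after S is empty, so FOLLOW(S) ⊇ FOLLOW(U) = {$, d, x, y}; in T->S x b, S is followed by x b with FIRST {x}. Thus FOLLOW(S) = {$, d, x, y}.
FOLLOW(U): in S->y S d U, the suffix after U is empty, so FOLLOW(U) ⊇ FOLLOW(S) = {$, d, x, y}. Thus FOLLOW(U) = {$, d, x, y}.

{$, d, x, y}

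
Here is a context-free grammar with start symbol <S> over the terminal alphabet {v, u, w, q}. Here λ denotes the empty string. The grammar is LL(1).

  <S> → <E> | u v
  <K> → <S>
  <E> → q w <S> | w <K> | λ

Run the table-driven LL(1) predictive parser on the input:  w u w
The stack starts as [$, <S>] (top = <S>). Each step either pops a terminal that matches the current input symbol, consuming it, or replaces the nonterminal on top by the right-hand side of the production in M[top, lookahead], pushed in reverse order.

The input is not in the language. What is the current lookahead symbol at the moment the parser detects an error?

w

     Stack    Input    Action
  1  $ <S>    w u w $  expand <S> → <E>
  2  $ <E>    w u w $  expand <E> → w <K>
  3  $ <K> w  w u w $  match w
  4  $ <K>    u w $    expand <K> → <S>
  5  $ <S>    u w $    expand <S> → u v
  6  $ v u    u w $    match u
  7  $ v      w $      error: top is terminal v but lookahead is w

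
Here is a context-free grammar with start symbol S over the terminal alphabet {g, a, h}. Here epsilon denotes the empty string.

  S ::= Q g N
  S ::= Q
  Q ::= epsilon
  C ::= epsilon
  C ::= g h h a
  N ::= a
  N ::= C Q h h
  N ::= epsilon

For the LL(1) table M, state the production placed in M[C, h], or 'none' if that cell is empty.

C ::= epsilon

FIRST(Q): from Q::=epsilon we get {epsilon}. So FIRST(Q) = {epsilon}.
FIRST(C): from C::=epsilon we get {epsilon}; from C::=g h h a we get {g}. So FIRST(C) = {epsilon, g}.
FIRST(S): from S::=Q g N we get {g}; from S::=Q we get {epsilon}. So FIRST(S) = {epsilon, g}.
FIRST(N): from N::=a we get {a}; from N::=C Q h h we get {g, h}; from N::=epsilon we get {epsilon}. So FIRST(N) = {epsilon, a, g, h}.
FOLLOW(S) includes $ since S is the start symbol.
FOLLOW(C): in N::=C Q h h, C is followed by Q h h with FIRST {h}. Thus FOLLOW(C) = {h}.
For C ::= epsilon: FIRST(epsilon) = {epsilon}, so it goes in M[C, t] for t ∈ {}; since epsilon ∈ FIRST, also for every t ∈ FOLLOW(C) = {h}.
For C ::= g h h a: FIRST(g h h a) = {g}, so it goes in M[C, t] for t ∈ {g}.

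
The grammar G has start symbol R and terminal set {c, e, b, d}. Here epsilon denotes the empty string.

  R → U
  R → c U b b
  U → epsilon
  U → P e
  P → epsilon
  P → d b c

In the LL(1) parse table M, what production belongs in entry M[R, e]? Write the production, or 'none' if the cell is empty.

R → U

FIRST(P): from P→epsilon we get {epsilon}; from P→d b c we get {d}. So FIRST(P) = {epsilon, d}.
FIRST(U): from U→epsilon we get {epsilon}; from U→P e we get {d, e}. So FIRST(U) = {epsilon, d, e}.
FIRST(R): from R→U we get {epsilon, d, e}; from R→c U b b we get {c}. So FIRST(R) = {epsilon, c, d, e}.
FOLLOW(R) includes $ since R is the start symbol.
FOLLOW(R): R appears on no right-hand side. Thus FOLLOW(R) = {$}.
For R → U: FIRST(U) = {epsilon, d, e}, so it goes in M[R, t] for t ∈ {d, e}; since epsilon ∈ FIRST, also for every t ∈ FOLLOW(R) = {$}.
For R → c U b b: FIRST(c U b b) = {c}, so it goes in M[R, t] for t ∈ {c}.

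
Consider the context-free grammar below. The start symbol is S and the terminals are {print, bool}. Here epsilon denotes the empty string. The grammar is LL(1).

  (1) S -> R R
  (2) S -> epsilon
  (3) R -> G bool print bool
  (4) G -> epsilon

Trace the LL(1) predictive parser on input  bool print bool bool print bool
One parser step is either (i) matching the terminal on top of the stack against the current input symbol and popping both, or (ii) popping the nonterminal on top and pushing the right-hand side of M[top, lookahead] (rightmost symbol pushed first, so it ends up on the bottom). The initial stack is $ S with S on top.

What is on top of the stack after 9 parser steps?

print

     Stack                  Input                              Action
  1  $ S                    bool print bool bool print bool $  expand S -> R R
  2  $ R R                  bool print bool bool print bool $  expand R -> G bool print bool
  3  $ R bool print bool G  bool print bool bool print bool $  expand G -> epsilon
  4  $ R bool print bool    bool print bool bool print bool $  match bool
  5  $ R bool print         print bool bool print bool $       match print
  6  $ R bool               bool bool print bool $             match bool
  7  $ R                    bool print bool $                  expand R -> G bool print bool
  8  $ bool print bool G    bool print bool $                  expand G -> epsilon
  9  $ bool print bool      bool print bool $                  match bool
Stack after step 9: $ bool print (top = print).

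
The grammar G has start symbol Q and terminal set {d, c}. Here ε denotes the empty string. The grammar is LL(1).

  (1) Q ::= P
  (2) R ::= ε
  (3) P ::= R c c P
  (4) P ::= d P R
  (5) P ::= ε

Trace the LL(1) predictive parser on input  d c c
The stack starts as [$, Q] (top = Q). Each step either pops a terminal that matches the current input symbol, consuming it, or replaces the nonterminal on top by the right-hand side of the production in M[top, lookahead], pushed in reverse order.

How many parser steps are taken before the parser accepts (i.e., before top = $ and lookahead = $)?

9

step 1: stack=$ Q  input=d c c $  — expand Q ::= P
step 2: stack=$ P  input=d c c $  — expand P ::= d P R
step 3: stack=$ R P d  input=d c c $  — match d
step 4: stack=$ R P  input=c c $  — expand P ::= R c c P
step 5: stack=$ R P c c R  input=c c $  — expand R ::= ε
step 6: stack=$ R P c c  input=c c $  — match c
step 7: stack=$ R P c  input=c $  — match c
step 8: stack=$ R P  input=$  — expand P ::= ε
step 9: stack=$ R  input=$  — expand R ::= ε
Accept reached after 9 steps.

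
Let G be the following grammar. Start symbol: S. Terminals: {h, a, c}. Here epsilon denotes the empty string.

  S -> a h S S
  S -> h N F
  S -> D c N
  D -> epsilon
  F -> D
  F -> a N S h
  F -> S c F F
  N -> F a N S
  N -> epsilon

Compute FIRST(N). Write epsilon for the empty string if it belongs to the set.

FIRST(D) = {epsilon}
FIRST(S) = {a, c, h}  (via D c N)
FIRST(F) = {epsilon, a, c, h}  (via D, S c F F)
FIRST(N) = {epsilon, a, c, h}  (via F a N S)

{epsilon, a, c, h}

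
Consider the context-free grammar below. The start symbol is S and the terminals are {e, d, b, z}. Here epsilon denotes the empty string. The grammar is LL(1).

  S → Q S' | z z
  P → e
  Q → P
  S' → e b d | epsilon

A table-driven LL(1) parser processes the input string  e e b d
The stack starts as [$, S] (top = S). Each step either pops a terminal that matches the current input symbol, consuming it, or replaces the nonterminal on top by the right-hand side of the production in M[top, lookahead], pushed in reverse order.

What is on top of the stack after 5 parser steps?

step 1: stack=$ S  input=e e b d $  — expand S → Q S'
step 2: stack=$ S' Q  input=e e b d $  — expand Q → P
step 3: stack=$ S' P  input=e e b d $  — expand P → e
step 4: stack=$ S' e  input=e e b d $  — match e
step 5: stack=$ S'  input=e b d $  — expand S' → e b d
Stack after step 5: $ d b e (top = e).

e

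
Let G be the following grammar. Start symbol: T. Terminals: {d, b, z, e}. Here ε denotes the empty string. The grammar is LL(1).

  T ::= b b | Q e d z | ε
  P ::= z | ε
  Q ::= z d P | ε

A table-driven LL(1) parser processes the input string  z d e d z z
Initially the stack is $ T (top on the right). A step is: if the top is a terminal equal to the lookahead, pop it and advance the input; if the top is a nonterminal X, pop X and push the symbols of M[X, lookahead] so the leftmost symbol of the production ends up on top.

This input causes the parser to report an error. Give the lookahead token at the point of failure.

z

step 1: stack=$ T  input=z d e d z z $  — expand T ::= Q e d z
step 2: stack=$ z d e Q  input=z d e d z z $  — expand Q ::= z d P
step 3: stack=$ z d e P d z  input=z d e d z z $  — match z
step 4: stack=$ z d e P d  input=d e d z z $  — match d
step 5: stack=$ z d e P  input=e d z z $  — expand P ::= ε
step 6: stack=$ z d e  input=e d z z $  — match e
step 7: stack=$ z d  input=d z z $  — match d
step 8: stack=$ z  input=z z $  — match z
step 9: stack=$  input=z $  — error: stack empty but input remains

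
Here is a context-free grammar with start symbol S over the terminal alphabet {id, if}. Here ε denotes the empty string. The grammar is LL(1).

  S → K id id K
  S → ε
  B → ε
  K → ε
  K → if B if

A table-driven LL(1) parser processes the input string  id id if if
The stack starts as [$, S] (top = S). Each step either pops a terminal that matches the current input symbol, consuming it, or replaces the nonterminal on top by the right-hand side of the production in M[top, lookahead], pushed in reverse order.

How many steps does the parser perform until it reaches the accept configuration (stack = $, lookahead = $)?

step 1: stack=$ S  input=id id if if $  — expand S → K id id K
step 2: stack=$ K id id K  input=id id if if $  — expand K → ε
step 3: stack=$ K id id  input=id id if if $  — match id
step 4: stack=$ K id  input=id if if $  — match id
step 5: stack=$ K  input=if if $  — expand K → if B if
step 6: stack=$ if B if  input=if if $  — match if
step 7: stack=$ if B  input=if $  — expand B → ε
step 8: stack=$ if  input=if $  — match if
Accept reached after 8 steps.

8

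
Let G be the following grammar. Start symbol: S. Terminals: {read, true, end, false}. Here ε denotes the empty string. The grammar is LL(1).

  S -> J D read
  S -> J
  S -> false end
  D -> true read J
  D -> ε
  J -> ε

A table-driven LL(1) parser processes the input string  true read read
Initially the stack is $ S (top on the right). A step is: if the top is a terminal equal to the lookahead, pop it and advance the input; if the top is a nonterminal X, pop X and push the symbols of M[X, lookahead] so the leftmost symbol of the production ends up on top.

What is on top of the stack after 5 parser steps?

J

     Stack               Input             Action
  1  $ S                 true read read $  expand S -> J D read
  2  $ read D J          true read read $  expand J -> ε
  3  $ read D            true read read $  expand D -> true read J
  4  $ read J read true  true read read $  match true
  5  $ read J read       read read $       match read
Stack after step 5: $ read J (top = J).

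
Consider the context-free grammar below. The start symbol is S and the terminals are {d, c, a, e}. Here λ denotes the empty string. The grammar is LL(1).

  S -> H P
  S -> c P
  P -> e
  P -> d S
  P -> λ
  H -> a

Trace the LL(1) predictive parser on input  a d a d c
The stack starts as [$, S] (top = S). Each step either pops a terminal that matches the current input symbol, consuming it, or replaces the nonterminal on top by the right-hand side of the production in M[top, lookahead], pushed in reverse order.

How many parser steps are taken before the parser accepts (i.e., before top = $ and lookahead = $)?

step 1: stack=$ S  input=a d a d c $  — expand S -> H P
step 2: stack=$ P H  input=a d a d c $  — expand H -> a
step 3: stack=$ P a  input=a d a d c $  — match a
step 4: stack=$ P  input=d a d c $  — expand P -> d S
step 5: stack=$ S d  input=d a d c $  — match d
step 6: stack=$ S  input=a d c $  — expand S -> H P
step 7: stack=$ P H  input=a d c $  — expand H -> a
step 8: stack=$ P a  input=a d c $  — match a
step 9: stack=$ P  input=d c $  — expand P -> d S
step 10: stack=$ S d  input=d c $  — match d
step 11: stack=$ S  input=c $  — expand S -> c P
step 12: stack=$ P c  input=c $  — match c
step 13: stack=$ P  input=$  — expand P -> λ
Accept reached after 13 steps.

13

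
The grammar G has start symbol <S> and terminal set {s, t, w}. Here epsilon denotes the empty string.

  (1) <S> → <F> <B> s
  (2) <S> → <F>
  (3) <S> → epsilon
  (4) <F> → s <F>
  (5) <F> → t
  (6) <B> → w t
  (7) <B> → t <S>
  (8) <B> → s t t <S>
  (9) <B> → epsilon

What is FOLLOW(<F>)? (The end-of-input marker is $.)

FIRST(<F>) = {s, t}
FIRST(<B>) = {epsilon, s, t, w}
FIRST(<S>) = {epsilon, s, t}  (via <F> <B> s, <F>)
FOLLOW(<S>) includes $ since <S> is the start symbol.
FOLLOW(<B>): in <S>→<F> <B> s, <B> is followed by s with FIRST {s}. Thus FOLLOW(<B>) = {s}.
FOLLOW(<S>): in <B>→t <S>, the suffix after <S> is empty, so FOLLOW(<S>) ⊇ FOLLOW(<B>) = {s}; in <B>→s t t <S>, the suffix after <S> is empty, so FOLLOW(<S>) ⊇ FOLLOW(<B>) = {s}. Thus FOLLOW(<S>) = {$, s}.
FOLLOW(<F>): in <S>→<F> <B> s, <F> is followed by <B> s with FIRST {s, t, w}; in <S>→<F>, the suffix after <F> is empty, so FOLLOW(<F>) ⊇ FOLLOW(<S>) = {$, s}; in <F>→s <F>, the suffix after <F> is empty (adds nothing new). Thus FOLLOW(<F>) = {$, s, t, w}.

{$, s, t, w}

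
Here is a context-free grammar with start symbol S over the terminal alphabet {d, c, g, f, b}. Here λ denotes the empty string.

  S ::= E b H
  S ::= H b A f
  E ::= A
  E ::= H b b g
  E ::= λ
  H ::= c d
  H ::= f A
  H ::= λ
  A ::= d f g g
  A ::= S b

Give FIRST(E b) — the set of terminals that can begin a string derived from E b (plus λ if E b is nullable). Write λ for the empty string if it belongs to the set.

{b, c, d, f}

FIRST(H) = {λ, c, f}
FIRST(S) = {b, c, d, f}  (via E b H, H b A f)
FIRST(A) = {b, c, d, f}  (via S b)
FIRST(E) = {λ, b, c, d, f}  (via A, H b b g)
FIRST(E b): take FIRST of each symbol in turn, carrying on past any symbol whose FIRST contains λ; result {b, c, d, f}.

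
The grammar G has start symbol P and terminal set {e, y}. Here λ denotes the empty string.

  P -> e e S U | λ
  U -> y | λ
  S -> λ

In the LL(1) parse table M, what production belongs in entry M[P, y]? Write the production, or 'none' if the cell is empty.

FIRST(P): from P->e e S U we get {e}; from P->λ we get {λ}. So FIRST(P) = {λ, e}.
FIRST(U): from U->y we get {y}; from U->λ we get {λ}. So FIRST(U) = {λ, y}.
FIRST(S): from S->λ we get {λ}. So FIRST(S) = {λ}.
FOLLOW(P) includes $ since P is the start symbol.
FOLLOW(P): P appears on no right-hand side. Thus FOLLOW(P) = {$}.
For P -> e e S U: FIRST(e e S U) = {e}, so it goes in M[P, t] for t ∈ {e}.
For P -> λ: FIRST(λ) = {λ}, so it goes in M[P, t] for t ∈ {}; since λ ∈ FIRST, also for every t ∈ FOLLOW(P) = {$}.
None of these place a production in M[P, y].

none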